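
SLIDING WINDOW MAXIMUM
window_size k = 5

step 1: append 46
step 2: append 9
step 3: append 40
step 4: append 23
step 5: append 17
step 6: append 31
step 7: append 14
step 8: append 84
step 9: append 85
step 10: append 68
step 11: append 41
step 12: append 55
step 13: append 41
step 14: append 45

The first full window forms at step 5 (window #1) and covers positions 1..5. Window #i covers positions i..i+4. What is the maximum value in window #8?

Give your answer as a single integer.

step 1: append 46 -> window=[46] (not full yet)
step 2: append 9 -> window=[46, 9] (not full yet)
step 3: append 40 -> window=[46, 9, 40] (not full yet)
step 4: append 23 -> window=[46, 9, 40, 23] (not full yet)
step 5: append 17 -> window=[46, 9, 40, 23, 17] -> max=46
step 6: append 31 -> window=[9, 40, 23, 17, 31] -> max=40
step 7: append 14 -> window=[40, 23, 17, 31, 14] -> max=40
step 8: append 84 -> window=[23, 17, 31, 14, 84] -> max=84
step 9: append 85 -> window=[17, 31, 14, 84, 85] -> max=85
step 10: append 68 -> window=[31, 14, 84, 85, 68] -> max=85
step 11: append 41 -> window=[14, 84, 85, 68, 41] -> max=85
step 12: append 55 -> window=[84, 85, 68, 41, 55] -> max=85
Window #8 max = 85

Answer: 85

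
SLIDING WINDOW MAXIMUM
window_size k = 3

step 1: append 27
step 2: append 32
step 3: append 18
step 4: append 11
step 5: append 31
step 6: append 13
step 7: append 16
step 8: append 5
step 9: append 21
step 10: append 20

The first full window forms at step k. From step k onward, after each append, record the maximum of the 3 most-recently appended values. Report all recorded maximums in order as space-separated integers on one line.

Answer: 32 32 31 31 31 16 21 21

Derivation:
step 1: append 27 -> window=[27] (not full yet)
step 2: append 32 -> window=[27, 32] (not full yet)
step 3: append 18 -> window=[27, 32, 18] -> max=32
step 4: append 11 -> window=[32, 18, 11] -> max=32
step 5: append 31 -> window=[18, 11, 31] -> max=31
step 6: append 13 -> window=[11, 31, 13] -> max=31
step 7: append 16 -> window=[31, 13, 16] -> max=31
step 8: append 5 -> window=[13, 16, 5] -> max=16
step 9: append 21 -> window=[16, 5, 21] -> max=21
step 10: append 20 -> window=[5, 21, 20] -> max=21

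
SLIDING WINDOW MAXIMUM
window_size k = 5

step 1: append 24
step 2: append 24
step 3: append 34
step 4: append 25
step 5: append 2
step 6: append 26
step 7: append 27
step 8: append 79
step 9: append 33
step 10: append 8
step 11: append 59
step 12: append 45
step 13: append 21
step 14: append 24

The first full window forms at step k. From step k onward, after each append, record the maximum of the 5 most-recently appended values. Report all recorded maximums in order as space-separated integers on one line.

step 1: append 24 -> window=[24] (not full yet)
step 2: append 24 -> window=[24, 24] (not full yet)
step 3: append 34 -> window=[24, 24, 34] (not full yet)
step 4: append 25 -> window=[24, 24, 34, 25] (not full yet)
step 5: append 2 -> window=[24, 24, 34, 25, 2] -> max=34
step 6: append 26 -> window=[24, 34, 25, 2, 26] -> max=34
step 7: append 27 -> window=[34, 25, 2, 26, 27] -> max=34
step 8: append 79 -> window=[25, 2, 26, 27, 79] -> max=79
step 9: append 33 -> window=[2, 26, 27, 79, 33] -> max=79
step 10: append 8 -> window=[26, 27, 79, 33, 8] -> max=79
step 11: append 59 -> window=[27, 79, 33, 8, 59] -> max=79
step 12: append 45 -> window=[79, 33, 8, 59, 45] -> max=79
step 13: append 21 -> window=[33, 8, 59, 45, 21] -> max=59
step 14: append 24 -> window=[8, 59, 45, 21, 24] -> max=59

Answer: 34 34 34 79 79 79 79 79 59 59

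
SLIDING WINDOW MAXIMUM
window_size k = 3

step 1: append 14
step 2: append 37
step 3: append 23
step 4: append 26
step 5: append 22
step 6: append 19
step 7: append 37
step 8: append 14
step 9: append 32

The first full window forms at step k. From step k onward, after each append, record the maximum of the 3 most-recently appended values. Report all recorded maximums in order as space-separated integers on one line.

Answer: 37 37 26 26 37 37 37

Derivation:
step 1: append 14 -> window=[14] (not full yet)
step 2: append 37 -> window=[14, 37] (not full yet)
step 3: append 23 -> window=[14, 37, 23] -> max=37
step 4: append 26 -> window=[37, 23, 26] -> max=37
step 5: append 22 -> window=[23, 26, 22] -> max=26
step 6: append 19 -> window=[26, 22, 19] -> max=26
step 7: append 37 -> window=[22, 19, 37] -> max=37
step 8: append 14 -> window=[19, 37, 14] -> max=37
step 9: append 32 -> window=[37, 14, 32] -> max=37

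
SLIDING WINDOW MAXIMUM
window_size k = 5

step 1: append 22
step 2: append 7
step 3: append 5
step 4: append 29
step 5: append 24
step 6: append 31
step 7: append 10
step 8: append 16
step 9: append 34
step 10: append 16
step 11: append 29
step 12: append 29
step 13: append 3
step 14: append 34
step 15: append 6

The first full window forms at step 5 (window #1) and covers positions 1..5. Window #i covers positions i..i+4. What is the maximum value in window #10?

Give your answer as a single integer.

step 1: append 22 -> window=[22] (not full yet)
step 2: append 7 -> window=[22, 7] (not full yet)
step 3: append 5 -> window=[22, 7, 5] (not full yet)
step 4: append 29 -> window=[22, 7, 5, 29] (not full yet)
step 5: append 24 -> window=[22, 7, 5, 29, 24] -> max=29
step 6: append 31 -> window=[7, 5, 29, 24, 31] -> max=31
step 7: append 10 -> window=[5, 29, 24, 31, 10] -> max=31
step 8: append 16 -> window=[29, 24, 31, 10, 16] -> max=31
step 9: append 34 -> window=[24, 31, 10, 16, 34] -> max=34
step 10: append 16 -> window=[31, 10, 16, 34, 16] -> max=34
step 11: append 29 -> window=[10, 16, 34, 16, 29] -> max=34
step 12: append 29 -> window=[16, 34, 16, 29, 29] -> max=34
step 13: append 3 -> window=[34, 16, 29, 29, 3] -> max=34
step 14: append 34 -> window=[16, 29, 29, 3, 34] -> max=34
Window #10 max = 34

Answer: 34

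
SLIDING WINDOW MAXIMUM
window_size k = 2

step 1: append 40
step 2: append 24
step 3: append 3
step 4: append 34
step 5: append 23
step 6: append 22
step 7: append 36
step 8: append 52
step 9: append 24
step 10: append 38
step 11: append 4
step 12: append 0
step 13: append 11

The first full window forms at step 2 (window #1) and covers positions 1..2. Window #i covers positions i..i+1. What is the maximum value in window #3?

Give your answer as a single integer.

step 1: append 40 -> window=[40] (not full yet)
step 2: append 24 -> window=[40, 24] -> max=40
step 3: append 3 -> window=[24, 3] -> max=24
step 4: append 34 -> window=[3, 34] -> max=34
Window #3 max = 34

Answer: 34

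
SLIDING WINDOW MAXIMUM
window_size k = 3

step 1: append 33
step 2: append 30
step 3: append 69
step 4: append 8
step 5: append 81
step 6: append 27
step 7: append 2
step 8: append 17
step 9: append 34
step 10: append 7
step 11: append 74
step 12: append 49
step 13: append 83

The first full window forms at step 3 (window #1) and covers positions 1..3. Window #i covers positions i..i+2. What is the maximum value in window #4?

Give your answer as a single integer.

Answer: 81

Derivation:
step 1: append 33 -> window=[33] (not full yet)
step 2: append 30 -> window=[33, 30] (not full yet)
step 3: append 69 -> window=[33, 30, 69] -> max=69
step 4: append 8 -> window=[30, 69, 8] -> max=69
step 5: append 81 -> window=[69, 8, 81] -> max=81
step 6: append 27 -> window=[8, 81, 27] -> max=81
Window #4 max = 81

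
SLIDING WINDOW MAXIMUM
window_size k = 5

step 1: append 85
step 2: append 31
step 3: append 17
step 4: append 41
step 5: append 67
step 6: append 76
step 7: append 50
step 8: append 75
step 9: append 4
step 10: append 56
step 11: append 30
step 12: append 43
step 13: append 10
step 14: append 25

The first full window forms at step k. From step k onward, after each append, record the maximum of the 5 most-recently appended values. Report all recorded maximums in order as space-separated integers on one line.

Answer: 85 76 76 76 76 76 75 75 56 56

Derivation:
step 1: append 85 -> window=[85] (not full yet)
step 2: append 31 -> window=[85, 31] (not full yet)
step 3: append 17 -> window=[85, 31, 17] (not full yet)
step 4: append 41 -> window=[85, 31, 17, 41] (not full yet)
step 5: append 67 -> window=[85, 31, 17, 41, 67] -> max=85
step 6: append 76 -> window=[31, 17, 41, 67, 76] -> max=76
step 7: append 50 -> window=[17, 41, 67, 76, 50] -> max=76
step 8: append 75 -> window=[41, 67, 76, 50, 75] -> max=76
step 9: append 4 -> window=[67, 76, 50, 75, 4] -> max=76
step 10: append 56 -> window=[76, 50, 75, 4, 56] -> max=76
step 11: append 30 -> window=[50, 75, 4, 56, 30] -> max=75
step 12: append 43 -> window=[75, 4, 56, 30, 43] -> max=75
step 13: append 10 -> window=[4, 56, 30, 43, 10] -> max=56
step 14: append 25 -> window=[56, 30, 43, 10, 25] -> max=56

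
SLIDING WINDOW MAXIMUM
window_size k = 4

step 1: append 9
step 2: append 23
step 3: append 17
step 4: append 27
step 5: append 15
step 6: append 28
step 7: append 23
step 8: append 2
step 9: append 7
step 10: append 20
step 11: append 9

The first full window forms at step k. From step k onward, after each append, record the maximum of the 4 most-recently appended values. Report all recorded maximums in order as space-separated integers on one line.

Answer: 27 27 28 28 28 28 23 20

Derivation:
step 1: append 9 -> window=[9] (not full yet)
step 2: append 23 -> window=[9, 23] (not full yet)
step 3: append 17 -> window=[9, 23, 17] (not full yet)
step 4: append 27 -> window=[9, 23, 17, 27] -> max=27
step 5: append 15 -> window=[23, 17, 27, 15] -> max=27
step 6: append 28 -> window=[17, 27, 15, 28] -> max=28
step 7: append 23 -> window=[27, 15, 28, 23] -> max=28
step 8: append 2 -> window=[15, 28, 23, 2] -> max=28
step 9: append 7 -> window=[28, 23, 2, 7] -> max=28
step 10: append 20 -> window=[23, 2, 7, 20] -> max=23
step 11: append 9 -> window=[2, 7, 20, 9] -> max=20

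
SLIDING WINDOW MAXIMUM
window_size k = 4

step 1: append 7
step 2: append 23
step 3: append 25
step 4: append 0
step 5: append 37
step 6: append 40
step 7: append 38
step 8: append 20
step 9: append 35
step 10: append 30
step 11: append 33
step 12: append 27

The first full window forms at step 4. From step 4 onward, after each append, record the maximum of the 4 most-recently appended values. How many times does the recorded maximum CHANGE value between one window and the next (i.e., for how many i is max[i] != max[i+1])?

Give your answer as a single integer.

step 1: append 7 -> window=[7] (not full yet)
step 2: append 23 -> window=[7, 23] (not full yet)
step 3: append 25 -> window=[7, 23, 25] (not full yet)
step 4: append 0 -> window=[7, 23, 25, 0] -> max=25
step 5: append 37 -> window=[23, 25, 0, 37] -> max=37
step 6: append 40 -> window=[25, 0, 37, 40] -> max=40
step 7: append 38 -> window=[0, 37, 40, 38] -> max=40
step 8: append 20 -> window=[37, 40, 38, 20] -> max=40
step 9: append 35 -> window=[40, 38, 20, 35] -> max=40
step 10: append 30 -> window=[38, 20, 35, 30] -> max=38
step 11: append 33 -> window=[20, 35, 30, 33] -> max=35
step 12: append 27 -> window=[35, 30, 33, 27] -> max=35
Recorded maximums: 25 37 40 40 40 40 38 35 35
Changes between consecutive maximums: 4

Answer: 4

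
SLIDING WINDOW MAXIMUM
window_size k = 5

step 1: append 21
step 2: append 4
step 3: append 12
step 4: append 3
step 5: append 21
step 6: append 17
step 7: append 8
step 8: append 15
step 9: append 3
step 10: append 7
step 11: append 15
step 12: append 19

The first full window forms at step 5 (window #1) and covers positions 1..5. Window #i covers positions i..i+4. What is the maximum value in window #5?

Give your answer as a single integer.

Answer: 21

Derivation:
step 1: append 21 -> window=[21] (not full yet)
step 2: append 4 -> window=[21, 4] (not full yet)
step 3: append 12 -> window=[21, 4, 12] (not full yet)
step 4: append 3 -> window=[21, 4, 12, 3] (not full yet)
step 5: append 21 -> window=[21, 4, 12, 3, 21] -> max=21
step 6: append 17 -> window=[4, 12, 3, 21, 17] -> max=21
step 7: append 8 -> window=[12, 3, 21, 17, 8] -> max=21
step 8: append 15 -> window=[3, 21, 17, 8, 15] -> max=21
step 9: append 3 -> window=[21, 17, 8, 15, 3] -> max=21
Window #5 max = 21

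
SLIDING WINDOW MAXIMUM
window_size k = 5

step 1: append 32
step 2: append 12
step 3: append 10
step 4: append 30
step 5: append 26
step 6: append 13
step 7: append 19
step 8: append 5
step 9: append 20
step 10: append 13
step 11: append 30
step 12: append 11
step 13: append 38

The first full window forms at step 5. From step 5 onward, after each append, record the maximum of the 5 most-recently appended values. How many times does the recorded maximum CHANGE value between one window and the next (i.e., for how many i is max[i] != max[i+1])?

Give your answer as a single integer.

Answer: 5

Derivation:
step 1: append 32 -> window=[32] (not full yet)
step 2: append 12 -> window=[32, 12] (not full yet)
step 3: append 10 -> window=[32, 12, 10] (not full yet)
step 4: append 30 -> window=[32, 12, 10, 30] (not full yet)
step 5: append 26 -> window=[32, 12, 10, 30, 26] -> max=32
step 6: append 13 -> window=[12, 10, 30, 26, 13] -> max=30
step 7: append 19 -> window=[10, 30, 26, 13, 19] -> max=30
step 8: append 5 -> window=[30, 26, 13, 19, 5] -> max=30
step 9: append 20 -> window=[26, 13, 19, 5, 20] -> max=26
step 10: append 13 -> window=[13, 19, 5, 20, 13] -> max=20
step 11: append 30 -> window=[19, 5, 20, 13, 30] -> max=30
step 12: append 11 -> window=[5, 20, 13, 30, 11] -> max=30
step 13: append 38 -> window=[20, 13, 30, 11, 38] -> max=38
Recorded maximums: 32 30 30 30 26 20 30 30 38
Changes between consecutive maximums: 5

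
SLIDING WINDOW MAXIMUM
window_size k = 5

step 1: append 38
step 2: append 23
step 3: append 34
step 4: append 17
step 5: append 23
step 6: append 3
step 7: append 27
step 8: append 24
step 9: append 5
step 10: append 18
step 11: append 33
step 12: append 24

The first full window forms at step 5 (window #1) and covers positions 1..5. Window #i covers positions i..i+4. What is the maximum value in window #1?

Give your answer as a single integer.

step 1: append 38 -> window=[38] (not full yet)
step 2: append 23 -> window=[38, 23] (not full yet)
step 3: append 34 -> window=[38, 23, 34] (not full yet)
step 4: append 17 -> window=[38, 23, 34, 17] (not full yet)
step 5: append 23 -> window=[38, 23, 34, 17, 23] -> max=38
Window #1 max = 38

Answer: 38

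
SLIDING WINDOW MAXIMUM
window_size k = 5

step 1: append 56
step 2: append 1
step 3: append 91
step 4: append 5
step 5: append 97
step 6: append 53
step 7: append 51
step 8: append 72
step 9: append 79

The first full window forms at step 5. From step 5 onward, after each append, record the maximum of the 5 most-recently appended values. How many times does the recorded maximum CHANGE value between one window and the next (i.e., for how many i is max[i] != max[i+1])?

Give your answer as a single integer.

Answer: 0

Derivation:
step 1: append 56 -> window=[56] (not full yet)
step 2: append 1 -> window=[56, 1] (not full yet)
step 3: append 91 -> window=[56, 1, 91] (not full yet)
step 4: append 5 -> window=[56, 1, 91, 5] (not full yet)
step 5: append 97 -> window=[56, 1, 91, 5, 97] -> max=97
step 6: append 53 -> window=[1, 91, 5, 97, 53] -> max=97
step 7: append 51 -> window=[91, 5, 97, 53, 51] -> max=97
step 8: append 72 -> window=[5, 97, 53, 51, 72] -> max=97
step 9: append 79 -> window=[97, 53, 51, 72, 79] -> max=97
Recorded maximums: 97 97 97 97 97
Changes between consecutive maximums: 0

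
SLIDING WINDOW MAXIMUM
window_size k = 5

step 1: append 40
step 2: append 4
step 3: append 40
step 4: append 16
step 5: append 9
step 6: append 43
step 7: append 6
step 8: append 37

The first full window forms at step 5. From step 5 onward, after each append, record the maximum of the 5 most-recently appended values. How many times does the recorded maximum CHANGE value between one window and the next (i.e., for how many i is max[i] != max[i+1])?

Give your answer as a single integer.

step 1: append 40 -> window=[40] (not full yet)
step 2: append 4 -> window=[40, 4] (not full yet)
step 3: append 40 -> window=[40, 4, 40] (not full yet)
step 4: append 16 -> window=[40, 4, 40, 16] (not full yet)
step 5: append 9 -> window=[40, 4, 40, 16, 9] -> max=40
step 6: append 43 -> window=[4, 40, 16, 9, 43] -> max=43
step 7: append 6 -> window=[40, 16, 9, 43, 6] -> max=43
step 8: append 37 -> window=[16, 9, 43, 6, 37] -> max=43
Recorded maximums: 40 43 43 43
Changes between consecutive maximums: 1

Answer: 1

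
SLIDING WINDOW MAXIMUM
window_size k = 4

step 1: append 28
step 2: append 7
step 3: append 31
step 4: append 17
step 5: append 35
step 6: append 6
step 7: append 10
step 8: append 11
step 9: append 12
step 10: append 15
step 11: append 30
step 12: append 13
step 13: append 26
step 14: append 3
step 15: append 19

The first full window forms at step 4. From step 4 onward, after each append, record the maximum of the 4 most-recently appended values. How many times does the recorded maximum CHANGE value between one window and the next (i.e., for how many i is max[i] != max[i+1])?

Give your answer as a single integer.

step 1: append 28 -> window=[28] (not full yet)
step 2: append 7 -> window=[28, 7] (not full yet)
step 3: append 31 -> window=[28, 7, 31] (not full yet)
step 4: append 17 -> window=[28, 7, 31, 17] -> max=31
step 5: append 35 -> window=[7, 31, 17, 35] -> max=35
step 6: append 6 -> window=[31, 17, 35, 6] -> max=35
step 7: append 10 -> window=[17, 35, 6, 10] -> max=35
step 8: append 11 -> window=[35, 6, 10, 11] -> max=35
step 9: append 12 -> window=[6, 10, 11, 12] -> max=12
step 10: append 15 -> window=[10, 11, 12, 15] -> max=15
step 11: append 30 -> window=[11, 12, 15, 30] -> max=30
step 12: append 13 -> window=[12, 15, 30, 13] -> max=30
step 13: append 26 -> window=[15, 30, 13, 26] -> max=30
step 14: append 3 -> window=[30, 13, 26, 3] -> max=30
step 15: append 19 -> window=[13, 26, 3, 19] -> max=26
Recorded maximums: 31 35 35 35 35 12 15 30 30 30 30 26
Changes between consecutive maximums: 5

Answer: 5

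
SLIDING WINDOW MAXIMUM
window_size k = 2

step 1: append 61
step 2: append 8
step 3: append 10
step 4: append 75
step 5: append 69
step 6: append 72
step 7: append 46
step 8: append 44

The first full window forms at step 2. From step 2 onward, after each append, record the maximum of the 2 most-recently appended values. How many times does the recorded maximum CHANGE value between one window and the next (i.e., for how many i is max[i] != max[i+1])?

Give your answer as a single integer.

step 1: append 61 -> window=[61] (not full yet)
step 2: append 8 -> window=[61, 8] -> max=61
step 3: append 10 -> window=[8, 10] -> max=10
step 4: append 75 -> window=[10, 75] -> max=75
step 5: append 69 -> window=[75, 69] -> max=75
step 6: append 72 -> window=[69, 72] -> max=72
step 7: append 46 -> window=[72, 46] -> max=72
step 8: append 44 -> window=[46, 44] -> max=46
Recorded maximums: 61 10 75 75 72 72 46
Changes between consecutive maximums: 4

Answer: 4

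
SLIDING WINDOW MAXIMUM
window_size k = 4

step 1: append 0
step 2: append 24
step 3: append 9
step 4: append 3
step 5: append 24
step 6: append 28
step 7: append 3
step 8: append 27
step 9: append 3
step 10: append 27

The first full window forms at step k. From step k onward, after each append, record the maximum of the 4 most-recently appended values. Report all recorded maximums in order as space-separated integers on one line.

step 1: append 0 -> window=[0] (not full yet)
step 2: append 24 -> window=[0, 24] (not full yet)
step 3: append 9 -> window=[0, 24, 9] (not full yet)
step 4: append 3 -> window=[0, 24, 9, 3] -> max=24
step 5: append 24 -> window=[24, 9, 3, 24] -> max=24
step 6: append 28 -> window=[9, 3, 24, 28] -> max=28
step 7: append 3 -> window=[3, 24, 28, 3] -> max=28
step 8: append 27 -> window=[24, 28, 3, 27] -> max=28
step 9: append 3 -> window=[28, 3, 27, 3] -> max=28
step 10: append 27 -> window=[3, 27, 3, 27] -> max=27

Answer: 24 24 28 28 28 28 27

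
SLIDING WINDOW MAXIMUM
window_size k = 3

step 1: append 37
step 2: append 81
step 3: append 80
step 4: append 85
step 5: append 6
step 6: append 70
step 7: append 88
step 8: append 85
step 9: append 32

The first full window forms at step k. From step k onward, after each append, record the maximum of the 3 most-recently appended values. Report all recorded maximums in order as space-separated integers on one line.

step 1: append 37 -> window=[37] (not full yet)
step 2: append 81 -> window=[37, 81] (not full yet)
step 3: append 80 -> window=[37, 81, 80] -> max=81
step 4: append 85 -> window=[81, 80, 85] -> max=85
step 5: append 6 -> window=[80, 85, 6] -> max=85
step 6: append 70 -> window=[85, 6, 70] -> max=85
step 7: append 88 -> window=[6, 70, 88] -> max=88
step 8: append 85 -> window=[70, 88, 85] -> max=88
step 9: append 32 -> window=[88, 85, 32] -> max=88

Answer: 81 85 85 85 88 88 88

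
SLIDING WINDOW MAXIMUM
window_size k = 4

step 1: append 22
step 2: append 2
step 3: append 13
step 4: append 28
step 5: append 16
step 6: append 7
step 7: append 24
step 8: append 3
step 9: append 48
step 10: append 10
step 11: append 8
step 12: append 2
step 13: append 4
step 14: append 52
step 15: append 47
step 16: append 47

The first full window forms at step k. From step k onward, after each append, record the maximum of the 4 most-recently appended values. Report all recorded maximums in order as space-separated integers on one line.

step 1: append 22 -> window=[22] (not full yet)
step 2: append 2 -> window=[22, 2] (not full yet)
step 3: append 13 -> window=[22, 2, 13] (not full yet)
step 4: append 28 -> window=[22, 2, 13, 28] -> max=28
step 5: append 16 -> window=[2, 13, 28, 16] -> max=28
step 6: append 7 -> window=[13, 28, 16, 7] -> max=28
step 7: append 24 -> window=[28, 16, 7, 24] -> max=28
step 8: append 3 -> window=[16, 7, 24, 3] -> max=24
step 9: append 48 -> window=[7, 24, 3, 48] -> max=48
step 10: append 10 -> window=[24, 3, 48, 10] -> max=48
step 11: append 8 -> window=[3, 48, 10, 8] -> max=48
step 12: append 2 -> window=[48, 10, 8, 2] -> max=48
step 13: append 4 -> window=[10, 8, 2, 4] -> max=10
step 14: append 52 -> window=[8, 2, 4, 52] -> max=52
step 15: append 47 -> window=[2, 4, 52, 47] -> max=52
step 16: append 47 -> window=[4, 52, 47, 47] -> max=52

Answer: 28 28 28 28 24 48 48 48 48 10 52 52 52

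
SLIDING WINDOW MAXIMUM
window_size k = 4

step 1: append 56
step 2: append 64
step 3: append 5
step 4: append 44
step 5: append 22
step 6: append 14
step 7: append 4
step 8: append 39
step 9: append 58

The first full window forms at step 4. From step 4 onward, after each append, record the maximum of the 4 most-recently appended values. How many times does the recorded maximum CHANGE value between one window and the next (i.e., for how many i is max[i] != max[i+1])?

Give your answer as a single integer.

step 1: append 56 -> window=[56] (not full yet)
step 2: append 64 -> window=[56, 64] (not full yet)
step 3: append 5 -> window=[56, 64, 5] (not full yet)
step 4: append 44 -> window=[56, 64, 5, 44] -> max=64
step 5: append 22 -> window=[64, 5, 44, 22] -> max=64
step 6: append 14 -> window=[5, 44, 22, 14] -> max=44
step 7: append 4 -> window=[44, 22, 14, 4] -> max=44
step 8: append 39 -> window=[22, 14, 4, 39] -> max=39
step 9: append 58 -> window=[14, 4, 39, 58] -> max=58
Recorded maximums: 64 64 44 44 39 58
Changes between consecutive maximums: 3

Answer: 3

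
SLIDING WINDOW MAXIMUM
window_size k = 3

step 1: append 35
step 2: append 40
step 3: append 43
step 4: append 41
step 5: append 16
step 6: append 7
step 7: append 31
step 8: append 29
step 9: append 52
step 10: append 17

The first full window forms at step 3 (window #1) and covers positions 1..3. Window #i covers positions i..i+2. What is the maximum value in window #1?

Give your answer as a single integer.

Answer: 43

Derivation:
step 1: append 35 -> window=[35] (not full yet)
step 2: append 40 -> window=[35, 40] (not full yet)
step 3: append 43 -> window=[35, 40, 43] -> max=43
Window #1 max = 43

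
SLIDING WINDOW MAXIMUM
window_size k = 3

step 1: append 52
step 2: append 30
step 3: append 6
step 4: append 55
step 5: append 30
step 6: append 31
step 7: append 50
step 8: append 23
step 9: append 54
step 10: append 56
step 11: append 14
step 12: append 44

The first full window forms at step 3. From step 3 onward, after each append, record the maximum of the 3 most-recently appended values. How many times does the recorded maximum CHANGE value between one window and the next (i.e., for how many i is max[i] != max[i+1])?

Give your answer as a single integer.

Answer: 4

Derivation:
step 1: append 52 -> window=[52] (not full yet)
step 2: append 30 -> window=[52, 30] (not full yet)
step 3: append 6 -> window=[52, 30, 6] -> max=52
step 4: append 55 -> window=[30, 6, 55] -> max=55
step 5: append 30 -> window=[6, 55, 30] -> max=55
step 6: append 31 -> window=[55, 30, 31] -> max=55
step 7: append 50 -> window=[30, 31, 50] -> max=50
step 8: append 23 -> window=[31, 50, 23] -> max=50
step 9: append 54 -> window=[50, 23, 54] -> max=54
step 10: append 56 -> window=[23, 54, 56] -> max=56
step 11: append 14 -> window=[54, 56, 14] -> max=56
step 12: append 44 -> window=[56, 14, 44] -> max=56
Recorded maximums: 52 55 55 55 50 50 54 56 56 56
Changes between consecutive maximums: 4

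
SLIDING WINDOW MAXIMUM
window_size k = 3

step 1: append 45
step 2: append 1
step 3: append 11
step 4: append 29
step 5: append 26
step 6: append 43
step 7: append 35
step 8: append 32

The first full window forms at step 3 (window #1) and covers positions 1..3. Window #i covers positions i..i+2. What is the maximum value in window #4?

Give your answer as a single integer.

step 1: append 45 -> window=[45] (not full yet)
step 2: append 1 -> window=[45, 1] (not full yet)
step 3: append 11 -> window=[45, 1, 11] -> max=45
step 4: append 29 -> window=[1, 11, 29] -> max=29
step 5: append 26 -> window=[11, 29, 26] -> max=29
step 6: append 43 -> window=[29, 26, 43] -> max=43
Window #4 max = 43

Answer: 43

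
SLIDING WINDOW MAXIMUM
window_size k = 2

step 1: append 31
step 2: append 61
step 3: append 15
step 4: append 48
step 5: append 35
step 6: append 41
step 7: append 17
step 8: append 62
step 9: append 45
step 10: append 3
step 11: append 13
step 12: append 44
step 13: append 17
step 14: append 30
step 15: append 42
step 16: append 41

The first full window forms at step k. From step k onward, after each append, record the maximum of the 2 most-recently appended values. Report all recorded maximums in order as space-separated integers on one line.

Answer: 61 61 48 48 41 41 62 62 45 13 44 44 30 42 42

Derivation:
step 1: append 31 -> window=[31] (not full yet)
step 2: append 61 -> window=[31, 61] -> max=61
step 3: append 15 -> window=[61, 15] -> max=61
step 4: append 48 -> window=[15, 48] -> max=48
step 5: append 35 -> window=[48, 35] -> max=48
step 6: append 41 -> window=[35, 41] -> max=41
step 7: append 17 -> window=[41, 17] -> max=41
step 8: append 62 -> window=[17, 62] -> max=62
step 9: append 45 -> window=[62, 45] -> max=62
step 10: append 3 -> window=[45, 3] -> max=45
step 11: append 13 -> window=[3, 13] -> max=13
step 12: append 44 -> window=[13, 44] -> max=44
step 13: append 17 -> window=[44, 17] -> max=44
step 14: append 30 -> window=[17, 30] -> max=30
step 15: append 42 -> window=[30, 42] -> max=42
step 16: append 41 -> window=[42, 41] -> max=42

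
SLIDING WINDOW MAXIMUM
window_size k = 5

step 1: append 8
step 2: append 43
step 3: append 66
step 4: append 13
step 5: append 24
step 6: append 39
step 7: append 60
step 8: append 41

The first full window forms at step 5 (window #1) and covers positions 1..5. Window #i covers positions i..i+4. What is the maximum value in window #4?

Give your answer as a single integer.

Answer: 60

Derivation:
step 1: append 8 -> window=[8] (not full yet)
step 2: append 43 -> window=[8, 43] (not full yet)
step 3: append 66 -> window=[8, 43, 66] (not full yet)
step 4: append 13 -> window=[8, 43, 66, 13] (not full yet)
step 5: append 24 -> window=[8, 43, 66, 13, 24] -> max=66
step 6: append 39 -> window=[43, 66, 13, 24, 39] -> max=66
step 7: append 60 -> window=[66, 13, 24, 39, 60] -> max=66
step 8: append 41 -> window=[13, 24, 39, 60, 41] -> max=60
Window #4 max = 60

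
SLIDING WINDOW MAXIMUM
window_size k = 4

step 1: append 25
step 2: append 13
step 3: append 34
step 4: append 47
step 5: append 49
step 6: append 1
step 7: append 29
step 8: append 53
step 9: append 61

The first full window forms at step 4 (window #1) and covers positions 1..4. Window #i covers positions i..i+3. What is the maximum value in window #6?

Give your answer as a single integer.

Answer: 61

Derivation:
step 1: append 25 -> window=[25] (not full yet)
step 2: append 13 -> window=[25, 13] (not full yet)
step 3: append 34 -> window=[25, 13, 34] (not full yet)
step 4: append 47 -> window=[25, 13, 34, 47] -> max=47
step 5: append 49 -> window=[13, 34, 47, 49] -> max=49
step 6: append 1 -> window=[34, 47, 49, 1] -> max=49
step 7: append 29 -> window=[47, 49, 1, 29] -> max=49
step 8: append 53 -> window=[49, 1, 29, 53] -> max=53
step 9: append 61 -> window=[1, 29, 53, 61] -> max=61
Window #6 max = 61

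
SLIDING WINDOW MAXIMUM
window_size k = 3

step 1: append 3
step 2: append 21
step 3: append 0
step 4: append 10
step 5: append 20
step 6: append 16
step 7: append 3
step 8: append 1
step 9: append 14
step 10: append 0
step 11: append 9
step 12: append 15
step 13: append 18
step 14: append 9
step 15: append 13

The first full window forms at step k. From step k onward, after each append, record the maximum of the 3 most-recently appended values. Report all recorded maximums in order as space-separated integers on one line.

Answer: 21 21 20 20 20 16 14 14 14 15 18 18 18

Derivation:
step 1: append 3 -> window=[3] (not full yet)
step 2: append 21 -> window=[3, 21] (not full yet)
step 3: append 0 -> window=[3, 21, 0] -> max=21
step 4: append 10 -> window=[21, 0, 10] -> max=21
step 5: append 20 -> window=[0, 10, 20] -> max=20
step 6: append 16 -> window=[10, 20, 16] -> max=20
step 7: append 3 -> window=[20, 16, 3] -> max=20
step 8: append 1 -> window=[16, 3, 1] -> max=16
step 9: append 14 -> window=[3, 1, 14] -> max=14
step 10: append 0 -> window=[1, 14, 0] -> max=14
step 11: append 9 -> window=[14, 0, 9] -> max=14
step 12: append 15 -> window=[0, 9, 15] -> max=15
step 13: append 18 -> window=[9, 15, 18] -> max=18
step 14: append 9 -> window=[15, 18, 9] -> max=18
step 15: append 13 -> window=[18, 9, 13] -> max=18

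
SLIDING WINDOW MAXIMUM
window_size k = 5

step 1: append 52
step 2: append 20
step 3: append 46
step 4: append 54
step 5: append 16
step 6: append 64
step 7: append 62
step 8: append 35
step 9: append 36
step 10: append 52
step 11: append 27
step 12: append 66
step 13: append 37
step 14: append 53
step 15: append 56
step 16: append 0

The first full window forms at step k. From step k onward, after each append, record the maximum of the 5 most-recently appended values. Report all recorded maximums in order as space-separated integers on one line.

Answer: 54 64 64 64 64 64 62 66 66 66 66 66

Derivation:
step 1: append 52 -> window=[52] (not full yet)
step 2: append 20 -> window=[52, 20] (not full yet)
step 3: append 46 -> window=[52, 20, 46] (not full yet)
step 4: append 54 -> window=[52, 20, 46, 54] (not full yet)
step 5: append 16 -> window=[52, 20, 46, 54, 16] -> max=54
step 6: append 64 -> window=[20, 46, 54, 16, 64] -> max=64
step 7: append 62 -> window=[46, 54, 16, 64, 62] -> max=64
step 8: append 35 -> window=[54, 16, 64, 62, 35] -> max=64
step 9: append 36 -> window=[16, 64, 62, 35, 36] -> max=64
step 10: append 52 -> window=[64, 62, 35, 36, 52] -> max=64
step 11: append 27 -> window=[62, 35, 36, 52, 27] -> max=62
step 12: append 66 -> window=[35, 36, 52, 27, 66] -> max=66
step 13: append 37 -> window=[36, 52, 27, 66, 37] -> max=66
step 14: append 53 -> window=[52, 27, 66, 37, 53] -> max=66
step 15: append 56 -> window=[27, 66, 37, 53, 56] -> max=66
step 16: append 0 -> window=[66, 37, 53, 56, 0] -> max=66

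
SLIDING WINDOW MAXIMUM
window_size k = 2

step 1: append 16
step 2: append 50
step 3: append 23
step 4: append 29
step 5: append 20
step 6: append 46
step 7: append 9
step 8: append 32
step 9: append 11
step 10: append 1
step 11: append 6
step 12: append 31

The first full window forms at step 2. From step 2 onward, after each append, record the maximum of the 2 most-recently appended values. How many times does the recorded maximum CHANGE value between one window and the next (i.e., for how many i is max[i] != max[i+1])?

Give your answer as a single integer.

Answer: 6

Derivation:
step 1: append 16 -> window=[16] (not full yet)
step 2: append 50 -> window=[16, 50] -> max=50
step 3: append 23 -> window=[50, 23] -> max=50
step 4: append 29 -> window=[23, 29] -> max=29
step 5: append 20 -> window=[29, 20] -> max=29
step 6: append 46 -> window=[20, 46] -> max=46
step 7: append 9 -> window=[46, 9] -> max=46
step 8: append 32 -> window=[9, 32] -> max=32
step 9: append 11 -> window=[32, 11] -> max=32
step 10: append 1 -> window=[11, 1] -> max=11
step 11: append 6 -> window=[1, 6] -> max=6
step 12: append 31 -> window=[6, 31] -> max=31
Recorded maximums: 50 50 29 29 46 46 32 32 11 6 31
Changes between consecutive maximums: 6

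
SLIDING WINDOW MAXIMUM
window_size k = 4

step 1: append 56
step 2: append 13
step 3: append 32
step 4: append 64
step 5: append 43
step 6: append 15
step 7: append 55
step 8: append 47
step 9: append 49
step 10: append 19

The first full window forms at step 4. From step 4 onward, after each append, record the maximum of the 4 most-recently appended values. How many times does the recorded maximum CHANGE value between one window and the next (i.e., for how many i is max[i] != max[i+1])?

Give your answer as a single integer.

step 1: append 56 -> window=[56] (not full yet)
step 2: append 13 -> window=[56, 13] (not full yet)
step 3: append 32 -> window=[56, 13, 32] (not full yet)
step 4: append 64 -> window=[56, 13, 32, 64] -> max=64
step 5: append 43 -> window=[13, 32, 64, 43] -> max=64
step 6: append 15 -> window=[32, 64, 43, 15] -> max=64
step 7: append 55 -> window=[64, 43, 15, 55] -> max=64
step 8: append 47 -> window=[43, 15, 55, 47] -> max=55
step 9: append 49 -> window=[15, 55, 47, 49] -> max=55
step 10: append 19 -> window=[55, 47, 49, 19] -> max=55
Recorded maximums: 64 64 64 64 55 55 55
Changes between consecutive maximums: 1

Answer: 1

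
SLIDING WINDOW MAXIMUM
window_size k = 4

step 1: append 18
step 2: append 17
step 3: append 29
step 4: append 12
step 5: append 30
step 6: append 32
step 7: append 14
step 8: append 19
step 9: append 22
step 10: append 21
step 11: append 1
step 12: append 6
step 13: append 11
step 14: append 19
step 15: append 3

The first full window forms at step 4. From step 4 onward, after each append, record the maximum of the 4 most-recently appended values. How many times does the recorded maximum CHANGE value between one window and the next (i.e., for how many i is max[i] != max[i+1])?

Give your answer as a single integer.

Answer: 5

Derivation:
step 1: append 18 -> window=[18] (not full yet)
step 2: append 17 -> window=[18, 17] (not full yet)
step 3: append 29 -> window=[18, 17, 29] (not full yet)
step 4: append 12 -> window=[18, 17, 29, 12] -> max=29
step 5: append 30 -> window=[17, 29, 12, 30] -> max=30
step 6: append 32 -> window=[29, 12, 30, 32] -> max=32
step 7: append 14 -> window=[12, 30, 32, 14] -> max=32
step 8: append 19 -> window=[30, 32, 14, 19] -> max=32
step 9: append 22 -> window=[32, 14, 19, 22] -> max=32
step 10: append 21 -> window=[14, 19, 22, 21] -> max=22
step 11: append 1 -> window=[19, 22, 21, 1] -> max=22
step 12: append 6 -> window=[22, 21, 1, 6] -> max=22
step 13: append 11 -> window=[21, 1, 6, 11] -> max=21
step 14: append 19 -> window=[1, 6, 11, 19] -> max=19
step 15: append 3 -> window=[6, 11, 19, 3] -> max=19
Recorded maximums: 29 30 32 32 32 32 22 22 22 21 19 19
Changes between consecutive maximums: 5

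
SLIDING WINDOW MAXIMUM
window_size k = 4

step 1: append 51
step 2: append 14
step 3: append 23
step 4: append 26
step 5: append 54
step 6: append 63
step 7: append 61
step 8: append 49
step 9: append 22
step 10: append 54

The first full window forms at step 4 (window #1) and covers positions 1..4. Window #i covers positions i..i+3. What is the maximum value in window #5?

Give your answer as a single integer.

step 1: append 51 -> window=[51] (not full yet)
step 2: append 14 -> window=[51, 14] (not full yet)
step 3: append 23 -> window=[51, 14, 23] (not full yet)
step 4: append 26 -> window=[51, 14, 23, 26] -> max=51
step 5: append 54 -> window=[14, 23, 26, 54] -> max=54
step 6: append 63 -> window=[23, 26, 54, 63] -> max=63
step 7: append 61 -> window=[26, 54, 63, 61] -> max=63
step 8: append 49 -> window=[54, 63, 61, 49] -> max=63
Window #5 max = 63

Answer: 63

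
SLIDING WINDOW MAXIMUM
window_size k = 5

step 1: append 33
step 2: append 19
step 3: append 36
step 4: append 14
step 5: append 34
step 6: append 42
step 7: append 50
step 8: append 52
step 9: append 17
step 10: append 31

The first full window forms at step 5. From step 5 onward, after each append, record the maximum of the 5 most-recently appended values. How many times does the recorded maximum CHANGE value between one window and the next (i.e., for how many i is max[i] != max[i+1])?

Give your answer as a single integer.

Answer: 3

Derivation:
step 1: append 33 -> window=[33] (not full yet)
step 2: append 19 -> window=[33, 19] (not full yet)
step 3: append 36 -> window=[33, 19, 36] (not full yet)
step 4: append 14 -> window=[33, 19, 36, 14] (not full yet)
step 5: append 34 -> window=[33, 19, 36, 14, 34] -> max=36
step 6: append 42 -> window=[19, 36, 14, 34, 42] -> max=42
step 7: append 50 -> window=[36, 14, 34, 42, 50] -> max=50
step 8: append 52 -> window=[14, 34, 42, 50, 52] -> max=52
step 9: append 17 -> window=[34, 42, 50, 52, 17] -> max=52
step 10: append 31 -> window=[42, 50, 52, 17, 31] -> max=52
Recorded maximums: 36 42 50 52 52 52
Changes between consecutive maximums: 3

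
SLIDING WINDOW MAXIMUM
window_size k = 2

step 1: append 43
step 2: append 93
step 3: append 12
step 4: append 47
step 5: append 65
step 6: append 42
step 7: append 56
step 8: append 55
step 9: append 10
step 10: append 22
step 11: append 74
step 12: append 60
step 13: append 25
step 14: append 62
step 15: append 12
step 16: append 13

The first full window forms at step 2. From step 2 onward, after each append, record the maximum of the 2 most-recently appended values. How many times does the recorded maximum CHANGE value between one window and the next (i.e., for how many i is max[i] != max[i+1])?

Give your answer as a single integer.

Answer: 9

Derivation:
step 1: append 43 -> window=[43] (not full yet)
step 2: append 93 -> window=[43, 93] -> max=93
step 3: append 12 -> window=[93, 12] -> max=93
step 4: append 47 -> window=[12, 47] -> max=47
step 5: append 65 -> window=[47, 65] -> max=65
step 6: append 42 -> window=[65, 42] -> max=65
step 7: append 56 -> window=[42, 56] -> max=56
step 8: append 55 -> window=[56, 55] -> max=56
step 9: append 10 -> window=[55, 10] -> max=55
step 10: append 22 -> window=[10, 22] -> max=22
step 11: append 74 -> window=[22, 74] -> max=74
step 12: append 60 -> window=[74, 60] -> max=74
step 13: append 25 -> window=[60, 25] -> max=60
step 14: append 62 -> window=[25, 62] -> max=62
step 15: append 12 -> window=[62, 12] -> max=62
step 16: append 13 -> window=[12, 13] -> max=13
Recorded maximums: 93 93 47 65 65 56 56 55 22 74 74 60 62 62 13
Changes between consecutive maximums: 9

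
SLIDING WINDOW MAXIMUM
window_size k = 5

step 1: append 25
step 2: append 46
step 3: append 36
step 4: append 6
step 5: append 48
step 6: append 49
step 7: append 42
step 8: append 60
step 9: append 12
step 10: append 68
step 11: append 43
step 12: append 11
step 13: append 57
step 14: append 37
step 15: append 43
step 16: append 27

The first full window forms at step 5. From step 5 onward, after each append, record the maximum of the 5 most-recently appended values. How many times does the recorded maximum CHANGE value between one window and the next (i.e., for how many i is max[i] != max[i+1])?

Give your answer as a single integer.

step 1: append 25 -> window=[25] (not full yet)
step 2: append 46 -> window=[25, 46] (not full yet)
step 3: append 36 -> window=[25, 46, 36] (not full yet)
step 4: append 6 -> window=[25, 46, 36, 6] (not full yet)
step 5: append 48 -> window=[25, 46, 36, 6, 48] -> max=48
step 6: append 49 -> window=[46, 36, 6, 48, 49] -> max=49
step 7: append 42 -> window=[36, 6, 48, 49, 42] -> max=49
step 8: append 60 -> window=[6, 48, 49, 42, 60] -> max=60
step 9: append 12 -> window=[48, 49, 42, 60, 12] -> max=60
step 10: append 68 -> window=[49, 42, 60, 12, 68] -> max=68
step 11: append 43 -> window=[42, 60, 12, 68, 43] -> max=68
step 12: append 11 -> window=[60, 12, 68, 43, 11] -> max=68
step 13: append 57 -> window=[12, 68, 43, 11, 57] -> max=68
step 14: append 37 -> window=[68, 43, 11, 57, 37] -> max=68
step 15: append 43 -> window=[43, 11, 57, 37, 43] -> max=57
step 16: append 27 -> window=[11, 57, 37, 43, 27] -> max=57
Recorded maximums: 48 49 49 60 60 68 68 68 68 68 57 57
Changes between consecutive maximums: 4

Answer: 4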